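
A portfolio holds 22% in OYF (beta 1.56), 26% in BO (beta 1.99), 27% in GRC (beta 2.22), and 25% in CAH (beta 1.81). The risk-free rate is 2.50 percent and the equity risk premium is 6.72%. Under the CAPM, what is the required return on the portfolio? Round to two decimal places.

15.35%

β_P = Σ w_i β_i = 0.22×1.56 + 0.26×1.99 + 0.27×2.22 + 0.25×1.81 = 1.9125
E(R_P) = R_f + β_P × MRP = 2.50% + 1.9125 × 6.72% = 15.35%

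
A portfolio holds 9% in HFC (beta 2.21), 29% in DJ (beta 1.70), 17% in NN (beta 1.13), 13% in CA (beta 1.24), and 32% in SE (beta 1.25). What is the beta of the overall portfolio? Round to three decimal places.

β_P = Σ w_i β_i = 0.09×2.21 + 0.29×1.70 + 0.17×1.13 + 0.13×1.24 + 0.32×1.25 = 1.4452

1.445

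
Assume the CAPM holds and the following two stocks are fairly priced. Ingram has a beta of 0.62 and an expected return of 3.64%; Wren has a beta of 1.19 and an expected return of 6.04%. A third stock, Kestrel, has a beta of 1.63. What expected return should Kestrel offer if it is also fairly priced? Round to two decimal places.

MRP (SML slope) = (6.04% − 3.64%) / (1.19 − 0.62) = 2.40% / 0.57 = 4.2105%
R_f (intercept) = 3.64% − 0.62 × 4.2105% = 1.0295%
E(R_Kestrel) = R_f + β × MRP = 1.0295% + 1.63 × 4.2105% = 7.89%

7.89%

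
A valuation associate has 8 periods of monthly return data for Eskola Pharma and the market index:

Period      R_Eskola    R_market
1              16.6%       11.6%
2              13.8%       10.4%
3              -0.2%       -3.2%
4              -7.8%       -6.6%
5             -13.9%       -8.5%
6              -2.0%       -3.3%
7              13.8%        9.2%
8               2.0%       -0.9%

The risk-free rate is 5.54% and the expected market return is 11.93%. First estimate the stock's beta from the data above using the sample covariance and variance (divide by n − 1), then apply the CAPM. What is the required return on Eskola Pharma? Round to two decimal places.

14.15%

Mean R_i = (16.6 + 13.8 − 0.2 − 7.8 − 13.9 − 2.0 + 13.8 + 2.0) / 8 = 2.7875%
Mean R_m = (11.6 + 10.4 − 3.2 − 6.6 − 8.5 − 3.3 + 9.2 − 0.9) / 8 = 1.0875%
Σ(R_i − R̄_i)(R_m − R̄_m) = 613.8588  ⇒  Cov = 613.8588 / 7 = 87.6941
Σ(R_m − R̄_m)² = 455.6488  ⇒  Var(R_m) = 455.6488 / 7 = 65.0927
β = Cov / Var(R_m) = 87.6941 / 65.0927 = 1.3472
MRP = 11.93% − 5.54% = 6.39%
E(R) = R_f + β × MRP = 5.54% + 1.3472 × 6.39% = 14.15%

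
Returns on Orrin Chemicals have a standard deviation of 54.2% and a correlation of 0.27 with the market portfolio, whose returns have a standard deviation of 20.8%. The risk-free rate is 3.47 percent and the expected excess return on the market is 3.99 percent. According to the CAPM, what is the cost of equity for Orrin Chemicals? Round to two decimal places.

β = ρ × σ_i / σ_m = 0.27 × 54.2% / 20.8% = 0.7036
E(R) = 3.47% + 0.7036 × 3.99% = 6.28%

6.28%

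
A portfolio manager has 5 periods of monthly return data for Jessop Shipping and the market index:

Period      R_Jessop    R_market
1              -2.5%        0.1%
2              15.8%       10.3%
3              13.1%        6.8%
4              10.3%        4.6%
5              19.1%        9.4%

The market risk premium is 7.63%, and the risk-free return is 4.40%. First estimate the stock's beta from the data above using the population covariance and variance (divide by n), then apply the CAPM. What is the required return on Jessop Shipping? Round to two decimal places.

Mean R_i = (-2.5 + 15.8 + 13.1 + 10.3 + 19.1) / 5 = 11.1600%
Mean R_m = (0.1 + 10.3 + 6.8 + 4.6 + 9.4) / 5 = 6.2400%
Σ(R_i − R̄_i)(R_m − R̄_m) = 130.2980  ⇒  Cov = 130.2980 / 5 = 26.0596
Σ(R_m − R̄_m)² = 67.1720  ⇒  Var(R_m) = 67.1720 / 5 = 13.4344
β = Cov / Var(R_m) = 26.0596 / 13.4344 = 1.9398
E(R) = R_f + β × MRP = 4.40% + 1.9398 × 7.63% = 19.20%

19.20%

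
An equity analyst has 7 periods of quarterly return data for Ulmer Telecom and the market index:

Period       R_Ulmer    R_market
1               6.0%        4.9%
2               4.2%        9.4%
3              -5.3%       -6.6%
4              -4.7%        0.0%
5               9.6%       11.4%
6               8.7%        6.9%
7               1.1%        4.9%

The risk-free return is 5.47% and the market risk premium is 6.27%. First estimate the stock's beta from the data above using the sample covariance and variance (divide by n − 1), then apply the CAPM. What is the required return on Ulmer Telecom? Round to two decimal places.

10.92%

Mean R_i = (6.0 + 4.2 − 5.3 − 4.7 + 9.6 + 8.7 + 1.1) / 7 = 2.8000%
Mean R_m = (4.9 + 9.4 − 6.6 + 0.0 + 11.4 + 6.9 + 4.9) / 7 = 4.4143%
Σ(R_i − R̄_i)(R_m − R̄_m) = 192.2000  ⇒  Cov = 192.2000 / 6 = 32.0333
Σ(R_m − R̄_m)² = 221.1086  ⇒  Var(R_m) = 221.1086 / 6 = 36.8514
β = Cov / Var(R_m) = 32.0333 / 36.8514 = 0.8693
E(R) = R_f + β × MRP = 5.47% + 0.8693 × 6.27% = 10.92%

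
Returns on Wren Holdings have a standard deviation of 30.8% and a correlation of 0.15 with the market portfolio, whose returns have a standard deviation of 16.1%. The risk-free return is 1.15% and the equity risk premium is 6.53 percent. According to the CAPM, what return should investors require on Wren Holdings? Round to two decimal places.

3.02%

β = ρ × σ_i / σ_m = 0.15 × 30.8% / 16.1% = 0.2870
E(R) = 1.15% + 0.2870 × 6.53% = 3.02%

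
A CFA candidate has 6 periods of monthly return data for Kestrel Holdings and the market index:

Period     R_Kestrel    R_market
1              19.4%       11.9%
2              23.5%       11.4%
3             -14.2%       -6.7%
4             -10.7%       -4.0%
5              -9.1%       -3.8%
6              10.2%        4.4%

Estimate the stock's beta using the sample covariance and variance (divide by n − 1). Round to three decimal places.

Mean R_i = (19.4 + 23.5 − 14.2 − 10.7 − 9.1 + 10.2) / 6 = 3.1833%
Mean R_m = (11.9 + 11.4 − 6.7 − 4.0 − 3.8 + 4.4) / 6 = 2.2000%
Σ(R_i − R̄_i)(R_m − R̄_m) = 674.1400  ⇒  Cov = 674.1400 / 5 = 134.8280
Σ(R_m − R̄_m)² = 337.2200  ⇒  Var(R_m) = 337.2200 / 5 = 67.4440
β = Cov / Var(R_m) = 134.8280 / 67.4440 = 1.9991

1.999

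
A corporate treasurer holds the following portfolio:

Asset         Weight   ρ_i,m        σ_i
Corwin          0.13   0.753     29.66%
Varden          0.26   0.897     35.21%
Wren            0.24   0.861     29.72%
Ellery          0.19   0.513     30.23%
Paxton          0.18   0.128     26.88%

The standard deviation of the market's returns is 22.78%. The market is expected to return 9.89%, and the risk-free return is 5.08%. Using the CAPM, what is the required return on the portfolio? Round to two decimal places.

β_Corwin = 0.753 × 29.66% / 22.78% = 0.9804
β_Varden = 0.897 × 35.21% / 22.78% = 1.3865
β_Wren = 0.861 × 29.72% / 22.78% = 1.1233
β_Ellery = 0.513 × 30.23% / 22.78% = 0.6808
β_Paxton = 0.128 × 26.88% / 22.78% = 0.1510
β_P = Σ w_i β_i = 0.13×0.9804 + 0.26×1.3865 + 0.24×1.1233 + 0.19×0.6808 + 0.18×0.1510 = 0.9141
MRP = 9.89% − 5.08% = 4.81%
E(R_P) = R_f + β_P × MRP = 5.08% + 0.9141 × 4.81% = 9.48%

9.48%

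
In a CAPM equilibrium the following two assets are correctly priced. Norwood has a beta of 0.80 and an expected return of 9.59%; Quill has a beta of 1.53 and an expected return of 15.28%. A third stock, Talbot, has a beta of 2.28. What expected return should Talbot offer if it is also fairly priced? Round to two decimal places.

21.13%

MRP (SML slope) = (15.28% − 9.59%) / (1.53 − 0.80) = 5.69% / 0.73 = 7.7945%
R_f (intercept) = 9.59% − 0.80 × 7.7945% = 3.3544%
E(R_Talbot) = R_f + β × MRP = 3.3544% + 2.28 × 7.7945% = 21.13%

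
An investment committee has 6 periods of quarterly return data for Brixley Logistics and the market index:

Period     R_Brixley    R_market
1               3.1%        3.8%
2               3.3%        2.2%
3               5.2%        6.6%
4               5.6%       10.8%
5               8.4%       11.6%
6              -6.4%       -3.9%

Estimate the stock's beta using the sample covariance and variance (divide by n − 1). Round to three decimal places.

Mean R_i = (3.1 + 3.3 + 5.2 + 5.6 + 8.4 − 6.4) / 6 = 3.2000%
Mean R_m = (3.8 + 2.2 + 6.6 + 10.8 + 11.6 − 3.9) / 6 = 5.1833%
Σ(R_i − R̄_i)(R_m − R̄_m) = 136.7200  ⇒  Cov = 136.7200 / 5 = 27.3440
Σ(R_m − R̄_m)² = 168.0483  ⇒  Var(R_m) = 168.0483 / 5 = 33.6097
β = Cov / Var(R_m) = 27.3440 / 33.6097 = 0.8136

0.814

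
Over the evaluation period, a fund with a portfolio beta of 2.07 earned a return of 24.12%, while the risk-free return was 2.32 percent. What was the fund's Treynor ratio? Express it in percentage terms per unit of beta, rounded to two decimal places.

Treynor = (R_P − R_f) / β_P = (24.12% − 2.32%) / 2.0700 = 21.80% / 2.0700 = 10.53%

10.53%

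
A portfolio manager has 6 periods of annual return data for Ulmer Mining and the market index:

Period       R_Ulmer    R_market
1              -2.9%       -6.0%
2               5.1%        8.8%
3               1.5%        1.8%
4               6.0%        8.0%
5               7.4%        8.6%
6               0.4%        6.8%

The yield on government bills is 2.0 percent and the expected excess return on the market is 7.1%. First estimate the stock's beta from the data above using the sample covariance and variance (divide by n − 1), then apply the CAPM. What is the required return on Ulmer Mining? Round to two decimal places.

Mean R_i = (-2.9 + 5.1 + 1.5 + 6.0 + 7.4 + 0.4) / 6 = 2.9167%
Mean R_m = (-6.0 + 8.8 + 1.8 + 8.0 + 8.6 + 6.8) / 6 = 4.6667%
Σ(R_i − R̄_i)(R_m − R̄_m) = 97.6733  ⇒  Cov = 97.6733 / 5 = 19.5347
Σ(R_m − R̄_m)² = 170.2133  ⇒  Var(R_m) = 170.2133 / 5 = 34.0427
β = Cov / Var(R_m) = 19.5347 / 34.0427 = 0.5738
E(R) = R_f + β × MRP = 2.0% + 0.5738 × 7.1% = 6.07%

6.07%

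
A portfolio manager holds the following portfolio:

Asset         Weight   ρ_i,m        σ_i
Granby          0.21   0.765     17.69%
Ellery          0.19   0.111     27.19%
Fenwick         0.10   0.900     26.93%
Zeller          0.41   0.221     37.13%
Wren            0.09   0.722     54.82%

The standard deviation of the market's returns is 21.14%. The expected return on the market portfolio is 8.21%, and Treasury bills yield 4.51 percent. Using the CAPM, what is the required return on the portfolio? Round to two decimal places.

β_Granby = 0.765 × 17.69% / 21.14% = 0.6402
β_Ellery = 0.111 × 27.19% / 21.14% = 0.1428
β_Fenwick = 0.900 × 26.93% / 21.14% = 1.1465
β_Zeller = 0.221 × 37.13% / 21.14% = 0.3882
β_Wren = 0.722 × 54.82% / 21.14% = 1.8723
β_P = Σ w_i β_i = 0.21×0.6402 + 0.19×0.1428 + 0.10×1.1465 + 0.41×0.3882 + 0.09×1.8723 = 0.6039
MRP = 8.21% − 4.51% = 3.70%
E(R_P) = R_f + β_P × MRP = 4.51% + 0.6039 × 3.70% = 6.74%

6.74%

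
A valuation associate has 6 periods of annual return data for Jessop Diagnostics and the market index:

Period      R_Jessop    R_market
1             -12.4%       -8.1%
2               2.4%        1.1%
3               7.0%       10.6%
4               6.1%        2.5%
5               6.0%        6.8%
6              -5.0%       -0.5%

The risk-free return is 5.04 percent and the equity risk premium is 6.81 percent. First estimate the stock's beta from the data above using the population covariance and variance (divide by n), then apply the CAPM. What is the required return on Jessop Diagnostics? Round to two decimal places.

Mean R_i = (-12.4 + 2.4 + 7.0 + 6.1 + 6.0 − 5.0) / 6 = 0.6833%
Mean R_m = (-8.1 + 1.1 + 10.6 + 2.5 + 6.8 − 0.5) / 6 = 2.0667%
Σ(R_i − R̄_i)(R_m − R̄_m) = 227.3567  ⇒  Cov = 227.3567 / 6 = 37.8928
Σ(R_m − R̄_m)² = 206.2933  ⇒  Var(R_m) = 206.2933 / 6 = 34.3822
β = Cov / Var(R_m) = 37.8928 / 34.3822 = 1.1021
E(R) = R_f + β × MRP = 5.04% + 1.1021 × 6.81% = 12.55%

12.55%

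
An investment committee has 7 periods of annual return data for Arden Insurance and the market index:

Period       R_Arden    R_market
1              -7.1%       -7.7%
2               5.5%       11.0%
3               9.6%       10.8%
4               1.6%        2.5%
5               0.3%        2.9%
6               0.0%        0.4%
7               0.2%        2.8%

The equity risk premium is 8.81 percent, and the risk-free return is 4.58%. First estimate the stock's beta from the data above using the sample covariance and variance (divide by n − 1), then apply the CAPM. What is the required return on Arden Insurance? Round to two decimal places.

11.44%

Mean R_i = (-7.1 + 5.5 + 9.6 + 1.6 + 0.3 + 0.0 + 0.2) / 7 = 1.4429%
Mean R_m = (-7.7 + 11.0 + 10.8 + 2.5 + 2.9 + 0.4 + 2.8) / 7 = 3.2429%
Σ(R_i − R̄_i)(R_m − R̄_m) = 191.5271  ⇒  Cov = 191.5271 / 6 = 31.9212
Σ(R_m − R̄_m)² = 245.9771  ⇒  Var(R_m) = 245.9771 / 6 = 40.9962
β = Cov / Var(R_m) = 31.9212 / 40.9962 = 0.7786
E(R) = R_f + β × MRP = 4.58% + 0.7786 × 8.81% = 11.44%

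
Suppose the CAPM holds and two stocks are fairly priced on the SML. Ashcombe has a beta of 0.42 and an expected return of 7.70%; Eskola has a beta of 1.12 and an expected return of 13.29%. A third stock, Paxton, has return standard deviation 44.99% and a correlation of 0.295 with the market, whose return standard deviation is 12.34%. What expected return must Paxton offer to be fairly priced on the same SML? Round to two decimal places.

MRP = (13.29% − 7.70%) / (1.12 − 0.42) = 7.9857%
R_f = 7.70% − 0.42 × 7.9857% = 4.3460%
β_Paxton = ρ·σ_i/σ_m = 0.295 × 44.99 / 12.34 = 1.0755
E(R_Paxton) = R_f + β × MRP = 4.3460% + 1.0755 × 7.9857% = 12.93%

12.93%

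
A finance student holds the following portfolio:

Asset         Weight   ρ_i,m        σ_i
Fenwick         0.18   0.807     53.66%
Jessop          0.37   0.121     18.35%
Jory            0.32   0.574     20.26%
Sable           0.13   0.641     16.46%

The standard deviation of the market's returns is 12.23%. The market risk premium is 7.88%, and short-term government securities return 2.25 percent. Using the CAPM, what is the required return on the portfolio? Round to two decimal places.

β_Fenwick = 0.807 × 53.66% / 12.23% = 3.5408
β_Jessop = 0.121 × 18.35% / 12.23% = 0.1815
β_Jory = 0.574 × 20.26% / 12.23% = 0.9509
β_Sable = 0.641 × 16.46% / 12.23% = 0.8627
β_P = Σ w_i β_i = 0.18×3.5408 + 0.37×0.1815 + 0.32×0.9509 + 0.13×0.8627 = 1.1209
E(R_P) = R_f + β_P × MRP = 2.25% + 1.1209 × 7.88% = 11.08%

11.08%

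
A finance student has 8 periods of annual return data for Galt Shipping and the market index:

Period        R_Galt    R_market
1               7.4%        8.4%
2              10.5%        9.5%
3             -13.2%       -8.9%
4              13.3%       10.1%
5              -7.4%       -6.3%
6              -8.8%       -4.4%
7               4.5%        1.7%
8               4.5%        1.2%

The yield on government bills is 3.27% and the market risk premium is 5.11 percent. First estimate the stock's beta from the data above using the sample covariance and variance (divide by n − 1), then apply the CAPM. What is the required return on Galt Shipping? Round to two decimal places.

9.79%

Mean R_i = (7.4 + 10.5 − 13.2 + 13.3 − 7.4 − 8.8 + 4.5 + 4.5) / 8 = 1.3500%
Mean R_m = (8.4 + 9.5 − 8.9 + 10.1 − 6.3 − 4.4 + 1.7 + 1.2) / 8 = 1.4125%
Σ(R_i − R̄_i)(R_m − R̄_m) = 496.8550  ⇒  Cov = 496.8550 / 7 = 70.9793
Σ(R_m − R̄_m)² = 389.4488  ⇒  Var(R_m) = 389.4488 / 7 = 55.6355
β = Cov / Var(R_m) = 70.9793 / 55.6355 = 1.2758
E(R) = R_f + β × MRP = 3.27% + 1.2758 × 5.11% = 9.79%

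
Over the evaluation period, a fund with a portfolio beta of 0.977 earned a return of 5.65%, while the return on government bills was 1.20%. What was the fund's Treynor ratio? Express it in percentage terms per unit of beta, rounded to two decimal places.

4.55%

Treynor = (R_P − R_f) / β_P = (5.65% − 1.20%) / 0.9770 = 4.45% / 0.9770 = 4.55%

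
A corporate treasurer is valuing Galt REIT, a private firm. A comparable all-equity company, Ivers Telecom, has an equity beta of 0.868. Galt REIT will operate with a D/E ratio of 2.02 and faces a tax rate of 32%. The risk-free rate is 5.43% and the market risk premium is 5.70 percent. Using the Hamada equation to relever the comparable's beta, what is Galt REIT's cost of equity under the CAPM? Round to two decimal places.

β_L = β_U × [1 + (1 − t)(D/E)] = 0.868 × [1 + (1 − 0.32) × 2.02]
    = 0.868 × [1 + 0.68 × 2.02] = 0.868 × 2.3736 = 2.0603
E(R) = R_f + β_L × MRP = 5.43% + 2.0603 × 5.70% = 17.17%

17.17%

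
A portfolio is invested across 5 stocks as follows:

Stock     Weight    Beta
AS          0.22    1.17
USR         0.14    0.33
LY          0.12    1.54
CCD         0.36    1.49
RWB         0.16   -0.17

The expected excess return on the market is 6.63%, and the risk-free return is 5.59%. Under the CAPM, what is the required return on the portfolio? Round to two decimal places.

12.20%

β_P = Σ w_i β_i = 0.22×1.17 + 0.14×0.33 + 0.12×1.54 + 0.36×1.49 + 0.16×-0.17 = 0.9976
E(R_P) = R_f + β_P × MRP = 5.59% + 0.9976 × 6.63% = 12.20%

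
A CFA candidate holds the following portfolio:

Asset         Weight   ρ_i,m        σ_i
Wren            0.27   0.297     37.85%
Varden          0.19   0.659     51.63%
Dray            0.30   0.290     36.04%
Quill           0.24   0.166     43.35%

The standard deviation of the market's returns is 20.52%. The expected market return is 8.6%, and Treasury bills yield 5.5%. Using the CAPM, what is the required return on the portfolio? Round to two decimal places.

β_Wren = 0.297 × 37.85% / 20.52% = 0.5478
β_Varden = 0.659 × 51.63% / 20.52% = 1.6581
β_Dray = 0.290 × 36.04% / 20.52% = 0.5093
β_Quill = 0.166 × 43.35% / 20.52% = 0.3507
β_P = Σ w_i β_i = 0.27×0.5478 + 0.19×1.6581 + 0.30×0.5093 + 0.24×0.3507 = 0.6999
MRP = 8.6% − 5.5% = 3.10%
E(R_P) = R_f + β_P × MRP = 5.5% + 0.6999 × 3.1% = 7.67%

7.67%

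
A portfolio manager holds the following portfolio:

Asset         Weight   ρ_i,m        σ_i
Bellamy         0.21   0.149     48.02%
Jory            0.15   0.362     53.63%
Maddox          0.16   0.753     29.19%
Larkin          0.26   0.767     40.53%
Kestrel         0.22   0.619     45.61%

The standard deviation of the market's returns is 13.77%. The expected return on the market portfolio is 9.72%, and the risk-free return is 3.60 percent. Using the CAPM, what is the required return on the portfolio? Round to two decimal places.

β_Bellamy = 0.149 × 48.02% / 13.77% = 0.5196
β_Jory = 0.362 × 53.63% / 13.77% = 1.4099
β_Maddox = 0.753 × 29.19% / 13.77% = 1.5962
β_Larkin = 0.767 × 40.53% / 13.77% = 2.2576
β_Kestrel = 0.619 × 45.61% / 13.77% = 2.0503
β_P = Σ w_i β_i = 0.21×0.5196 + 0.15×1.4099 + 0.16×1.5962 + 0.26×2.2576 + 0.22×2.0503 = 1.6140
MRP = 9.72% − 3.60% = 6.12%
E(R_P) = R_f + β_P × MRP = 3.60% + 1.6140 × 6.12% = 13.48%

13.48%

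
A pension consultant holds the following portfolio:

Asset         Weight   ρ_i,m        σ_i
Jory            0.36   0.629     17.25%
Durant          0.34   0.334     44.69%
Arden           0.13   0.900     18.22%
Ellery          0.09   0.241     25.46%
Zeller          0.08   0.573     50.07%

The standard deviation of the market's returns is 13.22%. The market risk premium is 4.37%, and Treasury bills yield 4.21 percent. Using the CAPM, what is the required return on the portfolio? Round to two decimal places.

β_Jory = 0.629 × 17.25% / 13.22% = 0.8207
β_Durant = 0.334 × 44.69% / 13.22% = 1.1291
β_Arden = 0.900 × 18.22% / 13.22% = 1.2404
β_Ellery = 0.241 × 25.46% / 13.22% = 0.4641
β_Zeller = 0.573 × 50.07% / 13.22% = 2.1702
β_P = Σ w_i β_i = 0.36×0.8207 + 0.34×1.1291 + 0.13×1.2404 + 0.09×0.4641 + 0.08×2.1702 = 1.0560
E(R_P) = R_f + β_P × MRP = 4.21% + 1.0560 × 4.37% = 8.82%

8.82%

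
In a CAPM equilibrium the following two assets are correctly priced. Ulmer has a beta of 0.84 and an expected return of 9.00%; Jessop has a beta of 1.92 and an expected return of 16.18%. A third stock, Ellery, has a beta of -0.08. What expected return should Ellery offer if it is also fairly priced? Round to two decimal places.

MRP (SML slope) = (16.18% − 9.00%) / (1.92 − 0.84) = 7.18% / 1.08 = 6.6481%
R_f (intercept) = 9.00% − 0.84 × 6.6481% = 3.4156%
E(R_Ellery) = R_f + β × MRP = 3.4156% + -0.08 × 6.6481% = 2.88%

2.88%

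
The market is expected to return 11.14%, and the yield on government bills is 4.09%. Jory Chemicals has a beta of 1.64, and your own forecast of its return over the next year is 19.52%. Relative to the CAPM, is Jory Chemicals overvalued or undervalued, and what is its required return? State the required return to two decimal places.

Undervalued; required return 15.65%

MRP = 11.14% − 4.09% = 7.05%
Required return = R_f + β·MRP = 4.09% + 1.64 × 7.05% = 15.65%
Forecast 19.52% > required 15.65% → the stock plots above the SML → undervalued.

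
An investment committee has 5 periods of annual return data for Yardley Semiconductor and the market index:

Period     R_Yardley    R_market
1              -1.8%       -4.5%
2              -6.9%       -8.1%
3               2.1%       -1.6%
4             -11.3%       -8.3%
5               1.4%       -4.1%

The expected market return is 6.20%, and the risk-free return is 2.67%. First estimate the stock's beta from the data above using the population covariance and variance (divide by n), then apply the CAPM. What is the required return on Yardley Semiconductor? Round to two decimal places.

9.26%

Mean R_i = (-1.8 − 6.9 + 2.1 − 11.3 + 1.4) / 5 = -3.3000%
Mean R_m = (-4.5 − 8.1 − 1.6 − 8.3 − 4.1) / 5 = -5.3200%
Σ(R_i − R̄_i)(R_m − R̄_m) = 60.9000  ⇒  Cov = 60.9000 / 5 = 12.1800
Σ(R_m − R̄_m)² = 32.6080  ⇒  Var(R_m) = 32.6080 / 5 = 6.5216
β = Cov / Var(R_m) = 12.1800 / 6.5216 = 1.8676
MRP = 6.20% − 2.67% = 3.53%
E(R) = R_f + β × MRP = 2.67% + 1.8676 × 3.53% = 9.26%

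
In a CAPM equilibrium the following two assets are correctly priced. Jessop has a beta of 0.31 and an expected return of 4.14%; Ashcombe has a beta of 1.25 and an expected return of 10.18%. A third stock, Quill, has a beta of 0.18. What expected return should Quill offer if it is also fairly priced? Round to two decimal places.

MRP (SML slope) = (10.18% − 4.14%) / (1.25 − 0.31) = 6.04% / 0.94 = 6.4255%
R_f (intercept) = 4.14% − 0.31 × 6.4255% = 2.1481%
E(R_Quill) = R_f + β × MRP = 2.1481% + 0.18 × 6.4255% = 3.30%

3.30%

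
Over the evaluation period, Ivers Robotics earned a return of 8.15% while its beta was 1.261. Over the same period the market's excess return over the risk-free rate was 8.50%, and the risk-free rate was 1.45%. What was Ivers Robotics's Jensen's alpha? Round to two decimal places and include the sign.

-4.02%

CAPM benchmark = R_f + β(R_m − R_f) = 1.45% + 1.261 × 8.50% = 12.16850%
α = actual − benchmark = 8.15% − 12.16850% = -4.02%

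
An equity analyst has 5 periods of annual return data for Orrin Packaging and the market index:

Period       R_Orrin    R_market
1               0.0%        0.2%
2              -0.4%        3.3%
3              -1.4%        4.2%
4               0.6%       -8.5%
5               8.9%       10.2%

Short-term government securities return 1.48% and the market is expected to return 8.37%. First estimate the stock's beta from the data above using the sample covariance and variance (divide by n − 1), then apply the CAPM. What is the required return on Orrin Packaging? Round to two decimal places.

Mean R_i = (0.0 − 0.4 − 1.4 + 0.6 + 8.9) / 5 = 1.5400%
Mean R_m = (0.2 + 3.3 + 4.2 − 8.5 + 10.2) / 5 = 1.8800%
Σ(R_i − R̄_i)(R_m − R̄_m) = 64.0040  ⇒  Cov = 64.0040 / 4 = 16.0010
Σ(R_m − R̄_m)² = 187.1880  ⇒  Var(R_m) = 187.1880 / 4 = 46.7970
β = Cov / Var(R_m) = 16.0010 / 46.7970 = 0.3419
MRP = 8.37% − 1.48% = 6.89%
E(R) = R_f + β × MRP = 1.48% + 0.3419 × 6.89% = 3.84%

3.84%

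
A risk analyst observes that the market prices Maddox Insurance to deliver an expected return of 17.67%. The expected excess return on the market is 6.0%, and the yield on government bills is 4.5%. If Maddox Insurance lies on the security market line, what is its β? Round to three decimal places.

β = (E(R) − R_f) / MRP = (17.67% − 4.5%) / 6.0% = 13.17% / 6.0% = 2.195

2.195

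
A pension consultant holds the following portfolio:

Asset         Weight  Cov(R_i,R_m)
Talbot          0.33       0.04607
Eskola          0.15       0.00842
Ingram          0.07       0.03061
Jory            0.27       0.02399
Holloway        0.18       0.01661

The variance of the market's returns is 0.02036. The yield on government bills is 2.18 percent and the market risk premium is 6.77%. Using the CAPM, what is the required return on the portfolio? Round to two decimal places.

11.52%

β_Talbot = 0.04607 / 0.02036 = 2.2628
β_Eskola = 0.00842 / 0.02036 = 0.4136
β_Ingram = 0.03061 / 0.02036 = 1.5034
β_Jory = 0.02399 / 0.02036 = 1.1783
β_Holloway = 0.01661 / 0.02036 = 0.8158
β_P = Σ w_i β_i = 0.33×2.2628 + 0.15×0.4136 + 0.07×1.5034 + 0.27×1.1783 + 0.18×0.8158 = 1.3790
E(R_P) = R_f + β_P × MRP = 2.18% + 1.3790 × 6.77% = 11.52%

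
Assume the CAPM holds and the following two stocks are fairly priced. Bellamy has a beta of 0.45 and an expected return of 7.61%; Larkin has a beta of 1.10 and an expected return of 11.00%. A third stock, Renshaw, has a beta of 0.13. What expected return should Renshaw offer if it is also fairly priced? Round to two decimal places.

5.94%

MRP (SML slope) = (11.00% − 7.61%) / (1.10 − 0.45) = 3.39% / 0.65 = 5.2154%
R_f (intercept) = 7.61% − 0.45 × 5.2154% = 5.2631%
E(R_Renshaw) = R_f + β × MRP = 5.2631% + 0.13 × 5.2154% = 5.94%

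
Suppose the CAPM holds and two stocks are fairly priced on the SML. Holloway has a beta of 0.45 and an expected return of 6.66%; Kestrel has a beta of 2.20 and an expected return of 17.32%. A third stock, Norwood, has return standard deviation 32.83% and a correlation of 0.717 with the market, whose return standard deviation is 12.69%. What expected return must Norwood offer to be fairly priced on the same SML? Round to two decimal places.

MRP = (17.32% − 6.66%) / (2.20 − 0.45) = 6.0914%
R_f = 6.66% − 0.45 × 6.0914% = 3.9189%
β_Norwood = ρ·σ_i/σ_m = 0.717 × 32.83 / 12.69 = 1.8549
E(R_Norwood) = R_f + β × MRP = 3.9189% + 1.8549 × 6.0914% = 15.22%

15.22%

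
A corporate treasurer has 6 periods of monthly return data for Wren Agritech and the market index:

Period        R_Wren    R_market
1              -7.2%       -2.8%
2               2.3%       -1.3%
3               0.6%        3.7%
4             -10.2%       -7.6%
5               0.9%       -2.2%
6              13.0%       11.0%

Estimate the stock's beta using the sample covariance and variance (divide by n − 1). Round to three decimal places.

1.151

Mean R_i = (-7.2 + 2.3 + 0.6 − 10.2 + 0.9 + 13.0) / 6 = -0.1000%
Mean R_m = (-2.8 − 1.3 + 3.7 − 7.6 − 2.2 + 11.0) / 6 = 0.1333%
Σ(R_i − R̄_i)(R_m − R̄_m) = 238.0100  ⇒  Cov = 238.0100 / 5 = 47.6020
Σ(R_m − R̄_m)² = 206.7133  ⇒  Var(R_m) = 206.7133 / 5 = 41.3427
β = Cov / Var(R_m) = 47.6020 / 41.3427 = 1.1514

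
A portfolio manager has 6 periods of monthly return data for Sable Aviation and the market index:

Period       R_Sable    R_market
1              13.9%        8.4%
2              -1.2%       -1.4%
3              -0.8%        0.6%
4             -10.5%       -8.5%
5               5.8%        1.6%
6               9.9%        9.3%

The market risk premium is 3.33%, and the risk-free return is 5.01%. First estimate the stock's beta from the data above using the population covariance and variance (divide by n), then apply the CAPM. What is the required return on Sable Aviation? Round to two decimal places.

9.30%

Mean R_i = (13.9 − 1.2 − 0.8 − 10.5 + 5.8 + 9.9) / 6 = 2.8500%
Mean R_m = (8.4 − 1.4 + 0.6 − 8.5 + 1.6 + 9.3) / 6 = 1.6667%
Σ(R_i − R̄_i)(R_m − R̄_m) = 280.0600  ⇒  Cov = 280.0600 / 6 = 46.6767
Σ(R_m − R̄_m)² = 217.5133  ⇒  Var(R_m) = 217.5133 / 6 = 36.2522
β = Cov / Var(R_m) = 46.6767 / 36.2522 = 1.2876
E(R) = R_f + β × MRP = 5.01% + 1.2876 × 3.33% = 9.30%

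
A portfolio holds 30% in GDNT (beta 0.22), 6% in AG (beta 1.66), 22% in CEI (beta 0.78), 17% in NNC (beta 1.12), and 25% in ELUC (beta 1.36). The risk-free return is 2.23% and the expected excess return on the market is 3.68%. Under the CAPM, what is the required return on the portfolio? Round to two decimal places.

5.42%

β_P = Σ w_i β_i = 0.30×0.22 + 0.06×1.66 + 0.22×0.78 + 0.17×1.12 + 0.25×1.36 = 0.8676
E(R_P) = R_f + β_P × MRP = 2.23% + 0.8676 × 3.68% = 5.42%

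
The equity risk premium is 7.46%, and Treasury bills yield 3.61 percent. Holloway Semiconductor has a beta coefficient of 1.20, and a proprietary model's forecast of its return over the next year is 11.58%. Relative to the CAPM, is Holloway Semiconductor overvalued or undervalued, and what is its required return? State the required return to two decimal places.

Overvalued; required return 12.56%

Required return = R_f + β·MRP = 3.61% + 1.20 × 7.46% = 12.56%
Forecast 11.58% < required 12.56% → the stock plots below the SML → overvalued.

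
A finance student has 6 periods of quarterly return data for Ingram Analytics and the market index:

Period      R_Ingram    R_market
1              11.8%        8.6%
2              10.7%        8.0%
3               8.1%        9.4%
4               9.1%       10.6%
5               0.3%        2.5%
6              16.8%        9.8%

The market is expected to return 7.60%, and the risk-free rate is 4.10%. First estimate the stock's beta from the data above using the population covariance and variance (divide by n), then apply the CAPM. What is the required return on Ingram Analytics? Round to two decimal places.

Mean R_i = (11.8 + 10.7 + 8.1 + 9.1 + 0.3 + 16.8) / 6 = 9.4667%
Mean R_m = (8.6 + 8.0 + 9.4 + 10.6 + 2.5 + 9.8) / 6 = 8.1500%
Σ(R_i − R̄_i)(R_m − R̄_m) = 62.1500  ⇒  Cov = 62.1500 / 6 = 10.3583
Σ(R_m − R̄_m)² = 42.4350  ⇒  Var(R_m) = 42.4350 / 6 = 7.0725
β = Cov / Var(R_m) = 10.3583 / 7.0725 = 1.4646
MRP = 7.60% − 4.10% = 3.50%
E(R) = R_f + β × MRP = 4.10% + 1.4646 × 3.50% = 9.23%

9.23%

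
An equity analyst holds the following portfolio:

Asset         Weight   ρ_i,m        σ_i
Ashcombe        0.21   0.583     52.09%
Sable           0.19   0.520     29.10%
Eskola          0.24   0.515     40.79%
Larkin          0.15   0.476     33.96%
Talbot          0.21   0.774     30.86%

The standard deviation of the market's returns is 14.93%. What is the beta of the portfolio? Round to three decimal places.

1.456

β_Ashcombe = 0.583 × 52.09% / 14.93% = 2.0341
β_Sable = 0.520 × 29.10% / 14.93% = 1.0135
β_Eskola = 0.515 × 40.79% / 14.93% = 1.4070
β_Larkin = 0.476 × 33.96% / 14.93% = 1.0827
β_Talbot = 0.774 × 30.86% / 14.93% = 1.5998
β_P = Σ w_i β_i = 0.21×2.0341 + 0.19×1.0135 + 0.24×1.4070 + 0.15×1.0827 + 0.21×1.5998 = 1.4558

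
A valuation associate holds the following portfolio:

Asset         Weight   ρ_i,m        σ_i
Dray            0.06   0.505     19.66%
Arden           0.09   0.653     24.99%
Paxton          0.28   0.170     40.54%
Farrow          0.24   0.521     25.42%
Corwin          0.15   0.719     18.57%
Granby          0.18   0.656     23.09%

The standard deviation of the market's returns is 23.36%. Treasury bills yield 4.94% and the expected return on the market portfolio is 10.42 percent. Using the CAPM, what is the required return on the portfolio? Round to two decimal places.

7.73%

β_Dray = 0.505 × 19.66% / 23.36% = 0.4250
β_Arden = 0.653 × 24.99% / 23.36% = 0.6986
β_Paxton = 0.170 × 40.54% / 23.36% = 0.2950
β_Farrow = 0.521 × 25.42% / 23.36% = 0.5669
β_Corwin = 0.719 × 18.57% / 23.36% = 0.5716
β_Granby = 0.656 × 23.09% / 23.36% = 0.6484
β_P = Σ w_i β_i = 0.06×0.4250 + 0.09×0.6986 + 0.28×0.2950 + 0.24×0.5669 + 0.15×0.5716 + 0.18×0.6484 = 0.5095
MRP = 10.42% − 4.94% = 5.48%
E(R_P) = R_f + β_P × MRP = 4.94% + 0.5095 × 5.48% = 7.73%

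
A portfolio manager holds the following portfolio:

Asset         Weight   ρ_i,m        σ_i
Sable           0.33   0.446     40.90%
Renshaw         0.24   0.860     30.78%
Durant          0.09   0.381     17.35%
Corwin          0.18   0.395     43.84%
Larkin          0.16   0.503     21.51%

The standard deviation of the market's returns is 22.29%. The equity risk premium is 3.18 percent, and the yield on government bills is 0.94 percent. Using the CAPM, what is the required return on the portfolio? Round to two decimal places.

3.48%

β_Sable = 0.446 × 40.90% / 22.29% = 0.8184
β_Renshaw = 0.860 × 30.78% / 22.29% = 1.1876
β_Durant = 0.381 × 17.35% / 22.29% = 0.2966
β_Corwin = 0.395 × 43.84% / 22.29% = 0.7769
β_Larkin = 0.503 × 21.51% / 22.29% = 0.4854
β_P = Σ w_i β_i = 0.33×0.8184 + 0.24×1.1876 + 0.09×0.2966 + 0.18×0.7769 + 0.16×0.4854 = 0.7993
E(R_P) = R_f + β_P × MRP = 0.94% + 0.7993 × 3.18% = 3.48%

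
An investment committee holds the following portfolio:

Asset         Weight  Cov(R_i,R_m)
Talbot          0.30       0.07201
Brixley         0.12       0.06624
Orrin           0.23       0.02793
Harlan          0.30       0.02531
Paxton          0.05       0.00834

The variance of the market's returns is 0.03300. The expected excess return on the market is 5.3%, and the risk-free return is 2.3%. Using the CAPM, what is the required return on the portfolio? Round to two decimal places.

9.36%

β_Talbot = 0.07201 / 0.03300 = 2.1821
β_Brixley = 0.06624 / 0.03300 = 2.0073
β_Orrin = 0.02793 / 0.03300 = 0.8464
β_Harlan = 0.02531 / 0.03300 = 0.7670
β_Paxton = 0.00834 / 0.03300 = 0.2527
β_P = Σ w_i β_i = 0.30×2.1821 + 0.12×2.0073 + 0.23×0.8464 + 0.30×0.7670 + 0.05×0.2527 = 1.3329
E(R_P) = R_f + β_P × MRP = 2.3% + 1.3329 × 5.3% = 9.36%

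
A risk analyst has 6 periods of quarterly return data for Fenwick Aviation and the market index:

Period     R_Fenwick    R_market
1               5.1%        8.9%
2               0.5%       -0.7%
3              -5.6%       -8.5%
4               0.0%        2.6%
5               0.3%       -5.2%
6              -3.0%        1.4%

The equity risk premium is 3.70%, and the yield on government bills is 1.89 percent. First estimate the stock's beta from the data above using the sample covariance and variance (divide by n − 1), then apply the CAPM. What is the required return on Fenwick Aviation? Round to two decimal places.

Mean R_i = (5.1 + 0.5 − 5.6 + 0.0 + 0.3 − 3.0) / 6 = -0.4500%
Mean R_m = (8.9 − 0.7 − 8.5 + 2.6 − 5.2 + 1.4) / 6 = -0.2500%
Σ(R_i − R̄_i)(R_m − R̄_m) = 86.2050  ⇒  Cov = 86.2050 / 5 = 17.2410
Σ(R_m − R̄_m)² = 187.3350  ⇒  Var(R_m) = 187.3350 / 5 = 37.4670
β = Cov / Var(R_m) = 17.2410 / 37.4670 = 0.4602
E(R) = R_f + β × MRP = 1.89% + 0.4602 × 3.70% = 3.59%

3.59%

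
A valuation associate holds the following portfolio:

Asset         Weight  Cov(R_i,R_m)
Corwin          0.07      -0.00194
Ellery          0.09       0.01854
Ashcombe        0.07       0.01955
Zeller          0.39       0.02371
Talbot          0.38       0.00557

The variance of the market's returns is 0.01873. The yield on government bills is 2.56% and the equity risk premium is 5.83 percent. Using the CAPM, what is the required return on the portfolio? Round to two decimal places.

7.00%

β_Corwin = -0.00194 / 0.01873 = -0.1036
β_Ellery = 0.01854 / 0.01873 = 0.9899
β_Ashcombe = 0.01955 / 0.01873 = 1.0438
β_Zeller = 0.02371 / 0.01873 = 1.2659
β_Talbot = 0.00557 / 0.01873 = 0.2974
β_P = Σ w_i β_i = 0.07×-0.1036 + 0.09×0.9899 + 0.07×1.0438 + 0.39×1.2659 + 0.38×0.2974 = 0.7616
E(R_P) = R_f + β_P × MRP = 2.56% + 0.7616 × 5.83% = 7.00%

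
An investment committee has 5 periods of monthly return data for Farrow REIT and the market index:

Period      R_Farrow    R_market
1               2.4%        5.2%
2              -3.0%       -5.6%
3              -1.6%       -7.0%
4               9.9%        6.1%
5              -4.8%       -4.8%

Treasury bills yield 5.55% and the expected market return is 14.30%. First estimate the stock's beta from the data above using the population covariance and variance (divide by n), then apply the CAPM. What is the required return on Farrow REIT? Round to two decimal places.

Mean R_i = (2.4 − 3.0 − 1.6 + 9.9 − 4.8) / 5 = 0.5800%
Mean R_m = (5.2 − 5.6 − 7.0 + 6.1 − 4.8) / 5 = -1.2200%
Σ(R_i − R̄_i)(R_m − R̄_m) = 127.4480  ⇒  Cov = 127.4480 / 5 = 25.4896
Σ(R_m − R̄_m)² = 160.2080  ⇒  Var(R_m) = 160.2080 / 5 = 32.0416
β = Cov / Var(R_m) = 25.4896 / 32.0416 = 0.7955
MRP = 14.30% − 5.55% = 8.75%
E(R) = R_f + β × MRP = 5.55% + 0.7955 × 8.75% = 12.51%

12.51%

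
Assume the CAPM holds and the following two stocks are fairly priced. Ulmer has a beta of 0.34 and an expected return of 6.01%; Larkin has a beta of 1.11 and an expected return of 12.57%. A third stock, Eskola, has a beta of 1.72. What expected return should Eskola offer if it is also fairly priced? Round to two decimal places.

MRP (SML slope) = (12.57% − 6.01%) / (1.11 − 0.34) = 6.56% / 0.77 = 8.5195%
R_f (intercept) = 6.01% − 0.34 × 8.5195% = 3.1134%
E(R_Eskola) = R_f + β × MRP = 3.1134% + 1.72 × 8.5195% = 17.77%

17.77%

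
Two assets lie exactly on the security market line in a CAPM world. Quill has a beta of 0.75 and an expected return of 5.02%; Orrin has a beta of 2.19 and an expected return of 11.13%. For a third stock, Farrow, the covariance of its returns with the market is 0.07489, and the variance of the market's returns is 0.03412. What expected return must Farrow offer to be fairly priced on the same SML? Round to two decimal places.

11.15%

MRP = (11.13% − 5.02%) / (2.19 − 0.75) = 4.2431%
R_f = 5.02% − 0.75 × 4.2431% = 1.8377%
β_Farrow = Cov / Var(R_m) = 0.07489 / 0.03412 = 2.1949
E(R_Farrow) = R_f + β × MRP = 1.8377% + 2.1949 × 4.2431% = 11.15%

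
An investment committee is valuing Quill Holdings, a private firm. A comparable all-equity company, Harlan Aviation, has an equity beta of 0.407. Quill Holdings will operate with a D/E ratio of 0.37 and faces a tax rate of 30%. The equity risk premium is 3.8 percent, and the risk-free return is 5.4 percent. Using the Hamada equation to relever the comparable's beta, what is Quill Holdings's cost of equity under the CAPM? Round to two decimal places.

β_L = β_U × [1 + (1 − t)(D/E)] = 0.407 × [1 + (1 − 0.30) × 0.37]
    = 0.407 × [1 + 0.70 × 0.37] = 0.407 × 1.2590 = 0.5124
E(R) = R_f + β_L × MRP = 5.4% + 0.5124 × 3.8% = 7.35%

7.35%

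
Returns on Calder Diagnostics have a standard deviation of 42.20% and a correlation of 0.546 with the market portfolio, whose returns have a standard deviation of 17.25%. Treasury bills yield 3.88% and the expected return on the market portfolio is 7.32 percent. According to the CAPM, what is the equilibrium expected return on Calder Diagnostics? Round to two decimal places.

8.47%

β = ρ × σ_i / σ_m = 0.546 × 42.20% / 17.25% = 1.3357
MRP = 7.32% − 3.88% = 3.44%
E(R) = 3.88% + 1.3357 × 3.44% = 8.47%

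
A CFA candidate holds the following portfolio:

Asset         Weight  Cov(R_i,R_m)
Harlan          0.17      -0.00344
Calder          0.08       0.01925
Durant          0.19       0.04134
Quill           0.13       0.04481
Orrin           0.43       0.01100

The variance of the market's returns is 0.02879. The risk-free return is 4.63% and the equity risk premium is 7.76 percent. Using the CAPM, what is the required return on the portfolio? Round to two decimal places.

9.85%

β_Harlan = -0.00344 / 0.02879 = -0.1195
β_Calder = 0.01925 / 0.02879 = 0.6686
β_Durant = 0.04134 / 0.02879 = 1.4359
β_Quill = 0.04481 / 0.02879 = 1.5564
β_Orrin = 0.01100 / 0.02879 = 0.3821
β_P = Σ w_i β_i = 0.17×-0.1195 + 0.08×0.6686 + 0.19×1.4359 + 0.13×1.5564 + 0.43×0.3821 = 0.6726
E(R_P) = R_f + β_P × MRP = 4.63% + 0.6726 × 7.76% = 9.85%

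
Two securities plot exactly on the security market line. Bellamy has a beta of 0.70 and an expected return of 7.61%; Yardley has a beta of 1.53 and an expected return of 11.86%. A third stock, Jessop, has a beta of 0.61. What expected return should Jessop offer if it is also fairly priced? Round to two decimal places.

7.15%

MRP (SML slope) = (11.86% − 7.61%) / (1.53 − 0.70) = 4.25% / 0.83 = 5.1205%
R_f (intercept) = 7.61% − 0.70 × 5.1205% = 4.0257%
E(R_Jessop) = R_f + β × MRP = 4.0257% + 0.61 × 5.1205% = 7.15%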